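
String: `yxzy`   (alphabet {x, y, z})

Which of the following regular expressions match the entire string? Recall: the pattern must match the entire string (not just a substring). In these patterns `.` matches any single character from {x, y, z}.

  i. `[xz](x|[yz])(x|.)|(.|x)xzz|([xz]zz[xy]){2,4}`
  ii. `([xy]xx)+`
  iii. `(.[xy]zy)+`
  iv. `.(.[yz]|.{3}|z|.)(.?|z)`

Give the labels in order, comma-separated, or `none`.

iii, iv

i → no match
ii → no match — must end with `xx`
iii → match
iv → match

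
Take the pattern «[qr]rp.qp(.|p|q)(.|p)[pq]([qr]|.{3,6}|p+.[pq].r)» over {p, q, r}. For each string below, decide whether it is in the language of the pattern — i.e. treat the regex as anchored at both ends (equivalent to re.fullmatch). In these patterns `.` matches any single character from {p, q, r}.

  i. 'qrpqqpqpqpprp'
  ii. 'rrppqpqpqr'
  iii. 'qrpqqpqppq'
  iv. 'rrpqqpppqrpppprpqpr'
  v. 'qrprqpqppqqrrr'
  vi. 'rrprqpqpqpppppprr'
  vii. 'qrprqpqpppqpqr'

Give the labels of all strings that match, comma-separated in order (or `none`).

i → match
ii. 'rrppqpqpqr' → match
iii. 'qrpqqpqppq' → match
iv → no match
v → match
vi → match
vii → match

i, ii, iii, v, vi, vii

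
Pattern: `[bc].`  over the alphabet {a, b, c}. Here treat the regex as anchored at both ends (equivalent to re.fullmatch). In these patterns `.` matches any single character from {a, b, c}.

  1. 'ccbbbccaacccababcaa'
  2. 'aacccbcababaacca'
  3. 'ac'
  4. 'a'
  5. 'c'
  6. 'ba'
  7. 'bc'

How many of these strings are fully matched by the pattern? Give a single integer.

2

1 → no match
2 → no match
3 → no match
4 → no match
5 → no match
6 → match
7 → match
Total matched: 2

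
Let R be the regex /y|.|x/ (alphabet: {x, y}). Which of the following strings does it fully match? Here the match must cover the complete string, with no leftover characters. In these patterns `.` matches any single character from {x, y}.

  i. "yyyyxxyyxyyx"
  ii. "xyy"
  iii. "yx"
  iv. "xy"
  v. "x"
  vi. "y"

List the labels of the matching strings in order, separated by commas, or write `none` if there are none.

v, vi

i → no match
ii → no match
iii → no match
iv → no match
v → match
vi → match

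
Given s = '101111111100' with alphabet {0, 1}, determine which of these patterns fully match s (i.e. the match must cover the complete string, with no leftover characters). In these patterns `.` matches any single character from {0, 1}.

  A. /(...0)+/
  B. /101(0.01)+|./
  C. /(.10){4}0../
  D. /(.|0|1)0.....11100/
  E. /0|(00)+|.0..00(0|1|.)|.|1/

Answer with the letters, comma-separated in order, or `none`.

A → no match
B → no match
C → no match
D → match
E → no match

D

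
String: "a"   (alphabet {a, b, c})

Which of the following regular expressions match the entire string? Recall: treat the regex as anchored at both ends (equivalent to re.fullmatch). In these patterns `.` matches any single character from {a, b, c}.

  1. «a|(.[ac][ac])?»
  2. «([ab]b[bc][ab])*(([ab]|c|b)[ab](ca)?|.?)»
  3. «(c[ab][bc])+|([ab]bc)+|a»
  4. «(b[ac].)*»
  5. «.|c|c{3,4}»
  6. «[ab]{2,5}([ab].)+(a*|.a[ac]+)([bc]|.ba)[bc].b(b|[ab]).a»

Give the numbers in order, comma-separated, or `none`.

1 → match
2 → match
3 → match
4 → no match
5 → match
6 → no match

1, 2, 3, 5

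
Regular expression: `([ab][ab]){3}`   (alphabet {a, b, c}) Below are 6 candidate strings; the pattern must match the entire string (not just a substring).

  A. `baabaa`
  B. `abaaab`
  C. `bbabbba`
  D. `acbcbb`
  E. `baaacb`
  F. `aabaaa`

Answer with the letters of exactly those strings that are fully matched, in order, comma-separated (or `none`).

A → match
B → match
C → no match
D → no match
E → no match
F → match

A, B, F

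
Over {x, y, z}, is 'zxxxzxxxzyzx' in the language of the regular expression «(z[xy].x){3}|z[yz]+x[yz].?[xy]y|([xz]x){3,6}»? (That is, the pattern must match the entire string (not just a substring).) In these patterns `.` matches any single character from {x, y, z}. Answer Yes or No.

Yes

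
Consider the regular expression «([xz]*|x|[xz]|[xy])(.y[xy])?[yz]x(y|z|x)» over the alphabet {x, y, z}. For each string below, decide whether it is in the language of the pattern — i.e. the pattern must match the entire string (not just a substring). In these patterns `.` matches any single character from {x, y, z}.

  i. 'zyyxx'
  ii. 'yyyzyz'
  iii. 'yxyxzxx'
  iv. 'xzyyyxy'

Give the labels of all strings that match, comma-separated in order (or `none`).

iii, iv

i. 'zyyxx' → no match
ii. 'yyyzyz' → no match
iii. 'yxyxzxx' → match
iv. 'xzyyyxy' → match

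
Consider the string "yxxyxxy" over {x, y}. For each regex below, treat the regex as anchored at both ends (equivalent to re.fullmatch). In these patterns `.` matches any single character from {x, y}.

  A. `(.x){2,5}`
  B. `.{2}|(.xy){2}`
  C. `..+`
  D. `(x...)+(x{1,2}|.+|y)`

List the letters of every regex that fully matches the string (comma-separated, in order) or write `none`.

A → no match — must end with "x"
B → no match
C → match
D → no match — must start with "x"

C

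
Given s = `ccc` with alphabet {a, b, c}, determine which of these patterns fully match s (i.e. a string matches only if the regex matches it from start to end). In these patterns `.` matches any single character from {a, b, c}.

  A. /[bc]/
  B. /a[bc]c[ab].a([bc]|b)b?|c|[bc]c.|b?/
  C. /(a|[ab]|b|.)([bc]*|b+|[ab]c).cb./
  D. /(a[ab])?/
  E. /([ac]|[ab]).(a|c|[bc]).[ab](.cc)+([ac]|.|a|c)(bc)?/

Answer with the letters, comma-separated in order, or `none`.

A → no match
B → match
C → no match
D → no match
E → no match

B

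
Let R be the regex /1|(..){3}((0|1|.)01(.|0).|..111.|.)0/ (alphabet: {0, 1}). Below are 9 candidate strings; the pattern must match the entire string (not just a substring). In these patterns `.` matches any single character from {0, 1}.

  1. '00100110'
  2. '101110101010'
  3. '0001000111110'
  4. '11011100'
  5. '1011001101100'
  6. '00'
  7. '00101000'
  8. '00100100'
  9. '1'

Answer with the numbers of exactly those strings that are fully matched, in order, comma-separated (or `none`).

1, 2, 3, 4, 7, 8, 9

1 → match
2 → match
3 → match
4 → match
5 → no match
6 → no match
7 → match
8 → match
9 → match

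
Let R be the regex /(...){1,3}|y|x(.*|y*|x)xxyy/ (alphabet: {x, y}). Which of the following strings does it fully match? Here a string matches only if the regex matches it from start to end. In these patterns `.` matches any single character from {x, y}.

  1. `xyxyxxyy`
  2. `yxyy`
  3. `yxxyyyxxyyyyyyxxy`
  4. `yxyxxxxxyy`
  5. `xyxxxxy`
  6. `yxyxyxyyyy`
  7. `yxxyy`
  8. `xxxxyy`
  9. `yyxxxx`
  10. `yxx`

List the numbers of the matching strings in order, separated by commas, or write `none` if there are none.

1, 8, 9, 10

1 → match
2 → no match
3 → no match
4 → no match
5 → no match
6 → no match
7 → no match
8 → match
9 → match
10 → match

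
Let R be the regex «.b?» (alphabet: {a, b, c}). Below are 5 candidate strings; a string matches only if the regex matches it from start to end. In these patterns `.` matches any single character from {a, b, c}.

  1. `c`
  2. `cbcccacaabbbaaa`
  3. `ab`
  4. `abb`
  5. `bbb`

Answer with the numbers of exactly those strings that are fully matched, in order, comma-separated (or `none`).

1. `c` → match
2 → no match
3. `ab` → match
4. `abb` → no match
5. `bbb` → no match

1, 3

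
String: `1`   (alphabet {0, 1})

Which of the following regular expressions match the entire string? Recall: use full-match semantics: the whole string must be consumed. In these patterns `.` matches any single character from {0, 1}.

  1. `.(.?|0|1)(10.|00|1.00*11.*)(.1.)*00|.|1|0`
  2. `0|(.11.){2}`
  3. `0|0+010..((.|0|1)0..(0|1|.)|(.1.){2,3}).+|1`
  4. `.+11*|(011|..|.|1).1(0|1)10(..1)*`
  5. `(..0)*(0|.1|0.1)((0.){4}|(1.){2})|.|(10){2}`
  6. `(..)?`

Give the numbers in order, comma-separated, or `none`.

1, 3, 5

1 → match
2 → no match
3 → match
4 → no match
5 → match
6 → no match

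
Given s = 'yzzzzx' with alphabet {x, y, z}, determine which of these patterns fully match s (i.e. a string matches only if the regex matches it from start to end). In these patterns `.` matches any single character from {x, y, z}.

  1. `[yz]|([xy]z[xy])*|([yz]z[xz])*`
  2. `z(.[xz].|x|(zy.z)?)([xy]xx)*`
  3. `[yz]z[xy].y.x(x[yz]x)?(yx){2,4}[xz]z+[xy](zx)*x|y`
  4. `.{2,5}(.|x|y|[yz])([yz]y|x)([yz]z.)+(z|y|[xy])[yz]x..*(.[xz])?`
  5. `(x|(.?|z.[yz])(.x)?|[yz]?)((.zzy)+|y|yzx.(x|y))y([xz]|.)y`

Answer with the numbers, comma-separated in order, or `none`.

1 → match
2 → no match — must start with 'z'
3 → no match
4 → no match
5 → no match — must end with 'y'

1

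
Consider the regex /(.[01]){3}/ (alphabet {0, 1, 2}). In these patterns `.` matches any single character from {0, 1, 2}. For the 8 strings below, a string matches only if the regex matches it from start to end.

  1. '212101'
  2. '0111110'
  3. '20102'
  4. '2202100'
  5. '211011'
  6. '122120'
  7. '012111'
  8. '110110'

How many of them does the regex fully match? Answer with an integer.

4

1 → match
2 → no match
3 → no match
4 → no match
5 → match
6 → no match
7 → match
8 → match
Total matched: 4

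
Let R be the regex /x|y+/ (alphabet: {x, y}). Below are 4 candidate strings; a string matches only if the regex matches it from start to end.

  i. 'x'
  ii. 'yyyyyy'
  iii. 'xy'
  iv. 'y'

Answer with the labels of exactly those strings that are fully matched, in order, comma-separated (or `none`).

i, ii, iv

i → match
ii → match
iii → no match
iv → match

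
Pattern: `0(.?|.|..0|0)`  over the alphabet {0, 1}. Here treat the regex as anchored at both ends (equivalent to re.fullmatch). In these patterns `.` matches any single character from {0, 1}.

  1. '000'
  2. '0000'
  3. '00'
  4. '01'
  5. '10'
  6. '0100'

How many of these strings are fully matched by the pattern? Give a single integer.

4

1 → no match
2 → match
3 → match
4 → match
5 → no match — must start with '0'
6 → match
Total matched: 4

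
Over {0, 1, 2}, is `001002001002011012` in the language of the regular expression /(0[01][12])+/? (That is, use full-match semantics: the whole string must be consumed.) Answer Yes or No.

Yes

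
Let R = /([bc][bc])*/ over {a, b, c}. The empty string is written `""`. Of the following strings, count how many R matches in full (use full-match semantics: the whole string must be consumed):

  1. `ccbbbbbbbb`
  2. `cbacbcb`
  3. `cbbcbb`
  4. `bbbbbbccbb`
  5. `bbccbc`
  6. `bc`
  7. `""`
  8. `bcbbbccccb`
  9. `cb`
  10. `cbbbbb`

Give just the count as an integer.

1 → match
2 → no match
3 → match
4 → match
5 → match
6 → match
7 → match
8 → match
9 → match
10 → match
Total matched: 9

9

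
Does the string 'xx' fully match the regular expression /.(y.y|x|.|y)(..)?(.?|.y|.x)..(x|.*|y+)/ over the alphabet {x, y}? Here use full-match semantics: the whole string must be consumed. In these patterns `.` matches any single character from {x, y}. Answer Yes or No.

No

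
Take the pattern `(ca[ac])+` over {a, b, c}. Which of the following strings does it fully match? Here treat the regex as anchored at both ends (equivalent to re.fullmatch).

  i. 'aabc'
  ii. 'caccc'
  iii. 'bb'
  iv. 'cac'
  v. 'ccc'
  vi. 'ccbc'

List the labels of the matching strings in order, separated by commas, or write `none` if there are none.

i → no match — must start with 'ca'
ii → no match
iii → no match — must start with 'ca'
iv → match
v → no match — must start with 'ca'
vi → no match — must start with 'ca'

iv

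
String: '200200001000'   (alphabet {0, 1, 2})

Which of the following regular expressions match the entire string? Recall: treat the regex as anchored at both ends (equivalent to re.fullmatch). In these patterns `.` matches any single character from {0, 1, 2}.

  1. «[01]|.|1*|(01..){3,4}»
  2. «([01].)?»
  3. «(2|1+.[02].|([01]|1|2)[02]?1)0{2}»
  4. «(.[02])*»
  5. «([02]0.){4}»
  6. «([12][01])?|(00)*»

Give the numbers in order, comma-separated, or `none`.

1 → no match
2 → no match
3 → no match
4 → match
5 → match
6 → no match

4, 5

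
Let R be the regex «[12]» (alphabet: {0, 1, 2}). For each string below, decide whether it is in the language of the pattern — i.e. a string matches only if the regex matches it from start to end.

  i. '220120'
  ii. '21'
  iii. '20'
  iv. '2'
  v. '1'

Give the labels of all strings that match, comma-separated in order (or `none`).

iv, v

i. '220120' → no match
ii. '21' → no match
iii. '20' → no match
iv. '2' → match
v. '1' → match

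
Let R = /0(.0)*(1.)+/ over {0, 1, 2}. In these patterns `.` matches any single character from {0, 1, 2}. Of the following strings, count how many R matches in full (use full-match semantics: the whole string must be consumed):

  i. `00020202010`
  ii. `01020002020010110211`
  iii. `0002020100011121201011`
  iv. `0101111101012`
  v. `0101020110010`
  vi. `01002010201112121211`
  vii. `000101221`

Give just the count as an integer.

i → match
ii → no match
iii → no match
iv → match
v → no match
vi → no match
vii → no match
Total matched: 2

2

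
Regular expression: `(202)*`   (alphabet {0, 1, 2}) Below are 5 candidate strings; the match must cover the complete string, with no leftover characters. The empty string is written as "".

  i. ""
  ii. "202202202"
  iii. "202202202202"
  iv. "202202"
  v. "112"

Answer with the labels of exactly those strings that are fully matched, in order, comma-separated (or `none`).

i, ii, iii, iv

i → match
ii → match
iii → match
iv → match
v → no match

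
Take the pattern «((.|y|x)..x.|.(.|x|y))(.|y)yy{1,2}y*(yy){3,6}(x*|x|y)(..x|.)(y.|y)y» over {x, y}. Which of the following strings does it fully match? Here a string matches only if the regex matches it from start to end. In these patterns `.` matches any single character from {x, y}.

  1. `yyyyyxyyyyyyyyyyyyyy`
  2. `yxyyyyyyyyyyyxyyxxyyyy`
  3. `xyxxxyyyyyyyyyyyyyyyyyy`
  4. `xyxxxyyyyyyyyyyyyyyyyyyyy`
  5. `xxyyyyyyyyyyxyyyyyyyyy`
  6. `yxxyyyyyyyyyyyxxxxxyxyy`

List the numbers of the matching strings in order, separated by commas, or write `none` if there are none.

3, 4, 6

1 → no match
2 → no match
3 → match
4 → match
5 → no match
6 → match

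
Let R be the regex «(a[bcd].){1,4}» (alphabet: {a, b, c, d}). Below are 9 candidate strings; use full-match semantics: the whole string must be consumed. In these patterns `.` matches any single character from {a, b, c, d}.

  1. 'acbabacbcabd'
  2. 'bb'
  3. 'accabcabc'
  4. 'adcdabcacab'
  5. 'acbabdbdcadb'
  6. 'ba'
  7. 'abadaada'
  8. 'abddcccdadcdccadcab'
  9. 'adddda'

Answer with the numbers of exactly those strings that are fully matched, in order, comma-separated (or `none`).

3

1 → no match
2 → no match — must start with 'a'
3 → match
4 → no match
5 → no match
6 → no match — must start with 'a'
7 → no match
8 → no match
9 → no match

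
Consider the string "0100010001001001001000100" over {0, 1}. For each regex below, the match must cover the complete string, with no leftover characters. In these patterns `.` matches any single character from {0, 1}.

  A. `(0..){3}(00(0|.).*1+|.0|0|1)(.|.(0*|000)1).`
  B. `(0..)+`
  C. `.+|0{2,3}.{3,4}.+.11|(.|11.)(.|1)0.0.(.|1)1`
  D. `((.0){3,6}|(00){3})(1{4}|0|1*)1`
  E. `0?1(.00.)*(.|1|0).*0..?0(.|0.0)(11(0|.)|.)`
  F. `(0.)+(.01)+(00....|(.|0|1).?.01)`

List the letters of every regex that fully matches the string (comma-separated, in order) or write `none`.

A → no match
B → no match
C → match
D → no match — must end with "1"
E → match
F → match

C, E, F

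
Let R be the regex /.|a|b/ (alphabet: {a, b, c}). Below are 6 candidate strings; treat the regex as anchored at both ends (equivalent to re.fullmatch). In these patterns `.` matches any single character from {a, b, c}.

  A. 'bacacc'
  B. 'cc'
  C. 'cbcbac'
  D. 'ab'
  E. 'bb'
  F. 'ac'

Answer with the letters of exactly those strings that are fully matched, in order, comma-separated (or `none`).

A → no match
B → no match
C → no match
D → no match
E → no match
F → no match

none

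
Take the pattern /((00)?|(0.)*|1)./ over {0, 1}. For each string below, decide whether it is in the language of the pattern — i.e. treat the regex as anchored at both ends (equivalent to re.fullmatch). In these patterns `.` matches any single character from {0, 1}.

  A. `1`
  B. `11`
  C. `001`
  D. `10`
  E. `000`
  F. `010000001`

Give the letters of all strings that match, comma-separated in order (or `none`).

A, B, C, D, E, F

A. `1` → match
B. `11` → match
C. `001` → match
D. `10` → match
E. `000` → match
F. `010000001` → match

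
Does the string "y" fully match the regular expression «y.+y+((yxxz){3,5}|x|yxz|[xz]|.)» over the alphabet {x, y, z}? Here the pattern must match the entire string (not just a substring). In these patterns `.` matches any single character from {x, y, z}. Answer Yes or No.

No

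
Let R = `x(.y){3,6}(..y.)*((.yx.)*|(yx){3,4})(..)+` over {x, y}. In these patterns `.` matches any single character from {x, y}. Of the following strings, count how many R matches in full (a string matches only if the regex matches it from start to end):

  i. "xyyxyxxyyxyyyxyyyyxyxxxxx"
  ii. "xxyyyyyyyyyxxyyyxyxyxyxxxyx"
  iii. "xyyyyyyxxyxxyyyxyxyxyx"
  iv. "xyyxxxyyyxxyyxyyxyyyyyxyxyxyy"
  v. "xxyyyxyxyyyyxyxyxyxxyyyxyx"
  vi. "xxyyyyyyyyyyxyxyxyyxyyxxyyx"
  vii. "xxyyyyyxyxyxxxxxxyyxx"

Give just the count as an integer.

3

i → no match
ii → match
iii → no match
iv → no match
v → no match
vi → match
vii → match
Total matched: 3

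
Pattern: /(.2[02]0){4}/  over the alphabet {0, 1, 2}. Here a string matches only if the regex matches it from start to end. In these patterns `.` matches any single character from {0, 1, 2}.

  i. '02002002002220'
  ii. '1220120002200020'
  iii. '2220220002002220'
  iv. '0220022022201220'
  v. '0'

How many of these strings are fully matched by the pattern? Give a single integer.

i → no match
ii → no match
iii → match
iv → match
v → no match
Total matched: 2

2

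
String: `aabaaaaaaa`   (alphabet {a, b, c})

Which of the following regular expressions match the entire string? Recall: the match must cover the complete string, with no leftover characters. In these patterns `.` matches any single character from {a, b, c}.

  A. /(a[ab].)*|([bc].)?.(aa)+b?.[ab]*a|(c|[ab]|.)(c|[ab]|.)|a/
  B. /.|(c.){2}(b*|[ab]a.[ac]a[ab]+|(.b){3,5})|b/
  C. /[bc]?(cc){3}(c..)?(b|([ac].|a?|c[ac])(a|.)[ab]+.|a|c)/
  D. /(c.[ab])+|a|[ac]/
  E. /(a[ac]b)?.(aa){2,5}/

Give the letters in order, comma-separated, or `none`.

A → no match
B → no match
C → no match
D → no match
E → match

E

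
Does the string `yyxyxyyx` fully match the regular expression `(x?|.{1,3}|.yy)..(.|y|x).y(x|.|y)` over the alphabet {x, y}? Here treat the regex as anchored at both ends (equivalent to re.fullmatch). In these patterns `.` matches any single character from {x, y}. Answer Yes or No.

Yes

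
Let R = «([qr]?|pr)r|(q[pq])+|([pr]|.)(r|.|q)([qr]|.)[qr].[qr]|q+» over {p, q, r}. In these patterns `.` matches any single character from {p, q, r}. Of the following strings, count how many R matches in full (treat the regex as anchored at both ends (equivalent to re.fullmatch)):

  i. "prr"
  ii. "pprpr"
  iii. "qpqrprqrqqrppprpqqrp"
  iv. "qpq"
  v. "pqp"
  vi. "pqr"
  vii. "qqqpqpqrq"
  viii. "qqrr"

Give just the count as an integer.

1

i → match
ii → no match
iii → no match
iv → no match
v → no match
vi → no match
vii → no match
viii → no match
Total matched: 1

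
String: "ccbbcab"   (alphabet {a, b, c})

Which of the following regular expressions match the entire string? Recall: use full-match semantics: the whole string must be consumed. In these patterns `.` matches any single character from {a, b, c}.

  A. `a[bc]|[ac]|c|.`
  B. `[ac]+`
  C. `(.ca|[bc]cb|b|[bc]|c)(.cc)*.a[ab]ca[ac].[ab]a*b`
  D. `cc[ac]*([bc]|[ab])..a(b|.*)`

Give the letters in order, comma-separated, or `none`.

A → no match
B → no match
C → no match
D → match

D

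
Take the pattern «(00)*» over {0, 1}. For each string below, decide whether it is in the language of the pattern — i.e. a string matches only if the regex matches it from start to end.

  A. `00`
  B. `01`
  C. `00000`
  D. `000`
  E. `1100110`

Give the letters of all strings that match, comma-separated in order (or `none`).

A

A → match
B → no match
C → no match
D → no match
E → no match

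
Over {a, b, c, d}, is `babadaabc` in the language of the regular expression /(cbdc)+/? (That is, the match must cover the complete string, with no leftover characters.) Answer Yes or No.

No

Every match must start with `cbdc`, but `babadaabc` does not.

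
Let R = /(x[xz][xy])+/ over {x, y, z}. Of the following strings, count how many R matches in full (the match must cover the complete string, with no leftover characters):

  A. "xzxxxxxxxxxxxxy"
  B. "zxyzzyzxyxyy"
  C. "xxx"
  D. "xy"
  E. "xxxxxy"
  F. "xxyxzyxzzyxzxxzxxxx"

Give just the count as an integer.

3

A → match
B → no match — must start with "x"
C → match
D → no match
E → match
F → no match
Total matched: 3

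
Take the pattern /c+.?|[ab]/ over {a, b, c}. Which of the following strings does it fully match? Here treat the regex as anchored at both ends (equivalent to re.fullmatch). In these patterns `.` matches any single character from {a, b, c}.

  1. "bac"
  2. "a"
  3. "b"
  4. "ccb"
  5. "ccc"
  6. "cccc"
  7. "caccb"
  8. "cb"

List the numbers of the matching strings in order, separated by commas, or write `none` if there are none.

2, 3, 4, 5, 6, 8

1 → no match
2 → match
3 → match
4 → match
5 → match
6 → match
7 → no match
8 → match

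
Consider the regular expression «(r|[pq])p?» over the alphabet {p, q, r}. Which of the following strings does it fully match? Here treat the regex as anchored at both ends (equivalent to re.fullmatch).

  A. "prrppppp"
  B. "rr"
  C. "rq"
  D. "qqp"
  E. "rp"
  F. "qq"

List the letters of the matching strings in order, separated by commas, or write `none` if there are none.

E

A. "prrppppp" → no match
B. "rr" → no match
C. "rq" → no match
D. "qqp" → no match
E. "rp" → match
F. "qq" → no match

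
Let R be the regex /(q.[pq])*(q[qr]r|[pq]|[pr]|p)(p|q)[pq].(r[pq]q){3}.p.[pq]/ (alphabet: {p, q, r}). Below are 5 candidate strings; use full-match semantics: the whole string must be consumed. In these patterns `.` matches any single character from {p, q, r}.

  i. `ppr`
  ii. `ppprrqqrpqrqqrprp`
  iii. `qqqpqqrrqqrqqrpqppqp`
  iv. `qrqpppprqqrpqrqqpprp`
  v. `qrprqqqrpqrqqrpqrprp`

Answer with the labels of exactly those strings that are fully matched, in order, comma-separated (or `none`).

ii, iii, iv, v

i → no match
ii → match
iii → match
iv → match
v → match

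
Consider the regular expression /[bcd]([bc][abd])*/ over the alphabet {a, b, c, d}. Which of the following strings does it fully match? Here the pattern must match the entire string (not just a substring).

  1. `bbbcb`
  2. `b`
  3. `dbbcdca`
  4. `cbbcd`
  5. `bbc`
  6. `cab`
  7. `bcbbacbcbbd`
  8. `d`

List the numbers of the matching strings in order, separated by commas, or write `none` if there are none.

1, 2, 3, 4, 7, 8

1 → match
2 → match
3 → match
4 → match
5 → no match
6 → no match
7 → match
8 → match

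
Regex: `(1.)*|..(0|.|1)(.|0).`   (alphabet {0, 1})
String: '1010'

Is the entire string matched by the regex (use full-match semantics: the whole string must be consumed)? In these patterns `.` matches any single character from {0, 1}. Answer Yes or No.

Yes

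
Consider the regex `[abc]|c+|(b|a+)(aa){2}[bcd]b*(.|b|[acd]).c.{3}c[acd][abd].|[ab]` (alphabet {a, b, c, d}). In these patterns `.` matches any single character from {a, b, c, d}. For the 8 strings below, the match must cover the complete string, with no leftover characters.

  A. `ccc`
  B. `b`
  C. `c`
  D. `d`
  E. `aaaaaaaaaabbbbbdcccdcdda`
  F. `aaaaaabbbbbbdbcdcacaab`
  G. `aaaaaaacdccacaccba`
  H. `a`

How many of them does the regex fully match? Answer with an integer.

7

A → match
B → match
C → match
D → no match
E → match
F → match
G → match
H → match
Total matched: 7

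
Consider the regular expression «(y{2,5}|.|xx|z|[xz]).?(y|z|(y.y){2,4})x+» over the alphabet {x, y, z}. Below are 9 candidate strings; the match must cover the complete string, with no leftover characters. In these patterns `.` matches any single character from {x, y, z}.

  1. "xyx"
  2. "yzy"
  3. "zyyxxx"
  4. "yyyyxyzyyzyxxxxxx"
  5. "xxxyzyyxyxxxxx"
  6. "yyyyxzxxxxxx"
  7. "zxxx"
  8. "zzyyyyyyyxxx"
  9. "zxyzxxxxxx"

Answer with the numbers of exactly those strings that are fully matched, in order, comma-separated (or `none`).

1. "xyx" → match
2. "yzy" → no match — must end with "x"
3. "zyyxxx" → match
4 → match
5 → match
6. "yyyyxzxxxxxx" → match
7. "zxxx" → no match
8. "zzyyyyyyyxxx" → no match
9. "zxyzxxxxxx" → no match

1, 3, 4, 5, 6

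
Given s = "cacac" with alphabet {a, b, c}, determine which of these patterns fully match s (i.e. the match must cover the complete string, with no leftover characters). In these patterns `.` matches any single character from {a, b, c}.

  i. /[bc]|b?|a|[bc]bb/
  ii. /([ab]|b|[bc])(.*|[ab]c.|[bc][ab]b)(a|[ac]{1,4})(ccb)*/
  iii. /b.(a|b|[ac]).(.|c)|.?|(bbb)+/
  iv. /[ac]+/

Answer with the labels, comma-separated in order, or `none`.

ii, iv

i → no match
ii → match
iii → no match
iv → match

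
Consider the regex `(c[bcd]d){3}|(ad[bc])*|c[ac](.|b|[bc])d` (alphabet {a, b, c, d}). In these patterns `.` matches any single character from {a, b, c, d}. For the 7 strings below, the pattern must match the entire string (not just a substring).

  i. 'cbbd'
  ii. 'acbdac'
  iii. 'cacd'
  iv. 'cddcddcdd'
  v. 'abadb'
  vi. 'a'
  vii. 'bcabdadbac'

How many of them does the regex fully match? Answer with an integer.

2

i → no match
ii → no match
iii → match
iv → match
v → no match
vi → no match
vii → no match
Total matched: 2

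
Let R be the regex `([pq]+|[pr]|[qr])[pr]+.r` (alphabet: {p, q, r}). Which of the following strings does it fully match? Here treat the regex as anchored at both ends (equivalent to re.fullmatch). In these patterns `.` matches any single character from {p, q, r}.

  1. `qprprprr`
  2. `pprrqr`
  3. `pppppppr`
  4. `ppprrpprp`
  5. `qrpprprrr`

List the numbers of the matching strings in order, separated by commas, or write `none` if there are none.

1 → match
2 → match
3 → match
4 → no match — must end with `r`
5 → match

1, 2, 3, 5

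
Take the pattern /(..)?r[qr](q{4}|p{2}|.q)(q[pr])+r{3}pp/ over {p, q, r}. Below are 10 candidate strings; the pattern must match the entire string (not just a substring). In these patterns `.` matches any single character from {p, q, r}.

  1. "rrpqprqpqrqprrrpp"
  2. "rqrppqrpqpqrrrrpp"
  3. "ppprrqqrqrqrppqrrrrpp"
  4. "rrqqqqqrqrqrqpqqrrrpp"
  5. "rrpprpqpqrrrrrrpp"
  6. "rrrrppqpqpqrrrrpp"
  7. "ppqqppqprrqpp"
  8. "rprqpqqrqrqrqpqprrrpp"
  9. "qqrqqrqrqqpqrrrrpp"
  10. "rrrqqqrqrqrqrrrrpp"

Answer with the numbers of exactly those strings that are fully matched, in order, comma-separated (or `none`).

1 → no match
2 → no match
3 → no match
4 → no match
5 → no match
6 → match
7 → no match — must end with "rpp"
8 → match
9 → no match
10 → no match

6, 8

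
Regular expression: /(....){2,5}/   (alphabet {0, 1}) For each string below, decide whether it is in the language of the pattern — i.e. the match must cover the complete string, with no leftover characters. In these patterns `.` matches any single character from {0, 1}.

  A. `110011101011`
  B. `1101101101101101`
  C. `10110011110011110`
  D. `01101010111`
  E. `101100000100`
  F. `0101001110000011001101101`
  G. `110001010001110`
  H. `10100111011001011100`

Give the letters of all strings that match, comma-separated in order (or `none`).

A, B, E, H

A → match
B → match
C → no match
D → no match
E → match
F → no match
G → no match
H → match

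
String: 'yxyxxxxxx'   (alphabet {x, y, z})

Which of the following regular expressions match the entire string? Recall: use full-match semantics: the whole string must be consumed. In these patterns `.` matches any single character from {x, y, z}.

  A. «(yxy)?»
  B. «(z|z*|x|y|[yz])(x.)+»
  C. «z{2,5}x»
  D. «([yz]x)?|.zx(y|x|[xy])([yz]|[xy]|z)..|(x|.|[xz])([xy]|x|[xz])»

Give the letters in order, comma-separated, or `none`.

A → no match
B → match
C → no match — must start with 'z'
D → no match

B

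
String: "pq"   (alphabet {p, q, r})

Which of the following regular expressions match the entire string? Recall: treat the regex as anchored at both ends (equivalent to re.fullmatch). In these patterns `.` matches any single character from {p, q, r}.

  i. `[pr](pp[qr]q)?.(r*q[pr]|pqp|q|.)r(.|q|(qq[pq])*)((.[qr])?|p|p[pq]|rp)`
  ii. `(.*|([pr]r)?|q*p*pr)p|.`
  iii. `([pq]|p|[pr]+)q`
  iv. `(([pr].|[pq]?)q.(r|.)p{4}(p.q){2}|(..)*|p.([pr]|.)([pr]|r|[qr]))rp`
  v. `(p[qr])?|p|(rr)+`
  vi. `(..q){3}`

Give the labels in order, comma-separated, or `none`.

iii, v

i → no match
ii → no match
iii → match
iv → no match — must end with "rp"
v → match
vi → no match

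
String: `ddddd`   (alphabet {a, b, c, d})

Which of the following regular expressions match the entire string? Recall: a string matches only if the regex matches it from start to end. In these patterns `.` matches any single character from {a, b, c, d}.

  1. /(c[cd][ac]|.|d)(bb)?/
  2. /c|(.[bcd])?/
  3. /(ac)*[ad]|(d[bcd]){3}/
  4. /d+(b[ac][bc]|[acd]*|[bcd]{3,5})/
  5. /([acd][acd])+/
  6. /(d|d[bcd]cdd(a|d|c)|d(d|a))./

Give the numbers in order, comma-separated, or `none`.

1 → no match
2 → no match
3 → no match
4 → match
5 → no match
6 → no match

4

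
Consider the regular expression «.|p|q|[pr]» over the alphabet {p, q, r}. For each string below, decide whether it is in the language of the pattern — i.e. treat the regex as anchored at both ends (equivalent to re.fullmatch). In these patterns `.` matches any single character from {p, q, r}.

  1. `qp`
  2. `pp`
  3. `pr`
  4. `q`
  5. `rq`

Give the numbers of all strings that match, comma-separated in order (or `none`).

4

1 → no match
2 → no match
3 → no match
4 → match
5 → no match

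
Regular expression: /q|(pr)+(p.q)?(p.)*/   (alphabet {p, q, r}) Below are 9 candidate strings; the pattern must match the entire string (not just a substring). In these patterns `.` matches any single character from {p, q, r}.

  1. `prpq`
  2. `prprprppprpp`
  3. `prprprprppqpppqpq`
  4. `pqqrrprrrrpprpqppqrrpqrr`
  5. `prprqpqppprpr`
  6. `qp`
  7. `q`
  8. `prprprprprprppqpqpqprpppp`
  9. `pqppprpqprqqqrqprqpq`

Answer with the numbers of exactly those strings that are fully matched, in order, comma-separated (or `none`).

1, 2, 3, 5, 7, 8

1 → match
2 → match
3 → match
4 → no match
5 → match
6 → no match
7 → match
8 → match
9 → no match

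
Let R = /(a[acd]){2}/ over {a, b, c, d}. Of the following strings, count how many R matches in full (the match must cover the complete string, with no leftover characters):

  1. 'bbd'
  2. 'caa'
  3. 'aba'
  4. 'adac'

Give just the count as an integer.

1

1. 'bbd' → no match — must start with 'a'
2. 'caa' → no match — must start with 'a'
3. 'aba' → no match
4. 'adac' → match
Total matched: 1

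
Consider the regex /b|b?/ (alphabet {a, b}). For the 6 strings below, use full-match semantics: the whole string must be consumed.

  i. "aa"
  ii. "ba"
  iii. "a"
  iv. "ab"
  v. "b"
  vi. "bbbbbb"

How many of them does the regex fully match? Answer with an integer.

1

i → no match
ii → no match
iii → no match
iv → no match
v → match
vi → no match
Total matched: 1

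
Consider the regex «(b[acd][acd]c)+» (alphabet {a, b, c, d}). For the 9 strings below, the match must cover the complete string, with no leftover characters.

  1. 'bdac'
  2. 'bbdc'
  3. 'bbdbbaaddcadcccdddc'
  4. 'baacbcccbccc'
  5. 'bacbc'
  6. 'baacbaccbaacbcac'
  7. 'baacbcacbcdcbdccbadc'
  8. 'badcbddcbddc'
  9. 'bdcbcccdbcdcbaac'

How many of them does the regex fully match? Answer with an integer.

5

1 → match
2 → no match
3 → no match
4 → match
5 → no match
6 → match
7 → match
8 → match
9 → no match
Total matched: 5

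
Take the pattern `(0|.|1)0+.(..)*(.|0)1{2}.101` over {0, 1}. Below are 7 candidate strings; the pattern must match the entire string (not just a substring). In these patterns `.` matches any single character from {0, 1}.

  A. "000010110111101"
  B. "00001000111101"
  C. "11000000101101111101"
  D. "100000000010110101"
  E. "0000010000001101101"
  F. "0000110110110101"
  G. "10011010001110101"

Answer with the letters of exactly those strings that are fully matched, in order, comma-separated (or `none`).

A, B, D, F, G

A → match
B → match
C → no match
D → match
E → no match
F → match
G → match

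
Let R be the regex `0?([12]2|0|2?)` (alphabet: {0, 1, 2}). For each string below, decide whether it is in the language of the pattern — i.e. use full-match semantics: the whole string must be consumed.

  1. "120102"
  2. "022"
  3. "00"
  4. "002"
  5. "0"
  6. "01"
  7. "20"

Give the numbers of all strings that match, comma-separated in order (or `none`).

2, 3, 5

1. "120102" → no match
2. "022" → match
3. "00" → match
4. "002" → no match
5. "0" → match
6. "01" → no match
7. "20" → no match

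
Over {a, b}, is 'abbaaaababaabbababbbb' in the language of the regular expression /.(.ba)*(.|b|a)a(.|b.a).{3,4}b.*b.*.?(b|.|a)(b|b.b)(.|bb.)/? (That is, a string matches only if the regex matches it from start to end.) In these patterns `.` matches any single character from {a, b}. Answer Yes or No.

No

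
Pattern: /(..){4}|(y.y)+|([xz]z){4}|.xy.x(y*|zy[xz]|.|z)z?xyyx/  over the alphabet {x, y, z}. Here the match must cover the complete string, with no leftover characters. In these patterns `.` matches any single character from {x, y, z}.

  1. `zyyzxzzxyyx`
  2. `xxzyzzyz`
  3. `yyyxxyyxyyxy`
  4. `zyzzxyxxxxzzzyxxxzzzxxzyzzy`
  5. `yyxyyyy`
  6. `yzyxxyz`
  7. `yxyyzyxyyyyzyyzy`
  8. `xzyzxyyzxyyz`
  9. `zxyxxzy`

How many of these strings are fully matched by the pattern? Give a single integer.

1

1 → no match
2 → match
3 → no match
4 → no match
5 → no match
6 → no match
7 → no match
8 → no match
9 → no match
Total matched: 1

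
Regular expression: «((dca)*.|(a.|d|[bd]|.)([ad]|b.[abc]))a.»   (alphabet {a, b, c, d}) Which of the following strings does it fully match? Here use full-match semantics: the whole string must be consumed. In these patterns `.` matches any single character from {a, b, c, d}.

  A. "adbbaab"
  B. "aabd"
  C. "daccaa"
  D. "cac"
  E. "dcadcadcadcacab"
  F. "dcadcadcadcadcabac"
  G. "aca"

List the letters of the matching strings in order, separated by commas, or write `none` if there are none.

A, D, E, F

A → match
B → no match
C → no match
D → match
E → match
F → match
G → no match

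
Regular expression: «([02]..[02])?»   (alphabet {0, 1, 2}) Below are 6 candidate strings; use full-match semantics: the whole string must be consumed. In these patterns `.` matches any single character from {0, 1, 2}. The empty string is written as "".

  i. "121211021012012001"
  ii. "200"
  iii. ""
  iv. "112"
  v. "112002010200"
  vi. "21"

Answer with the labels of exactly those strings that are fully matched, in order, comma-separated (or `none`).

i → no match
ii. "200" → no match
iii. "" → match
iv. "112" → no match
v. "112002010200" → no match
vi. "21" → no match

iii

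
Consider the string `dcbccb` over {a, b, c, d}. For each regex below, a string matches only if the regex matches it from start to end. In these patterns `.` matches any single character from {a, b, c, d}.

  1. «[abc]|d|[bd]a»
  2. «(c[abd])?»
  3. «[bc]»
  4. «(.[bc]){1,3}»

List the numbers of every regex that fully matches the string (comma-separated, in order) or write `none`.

1 → no match
2 → no match
3 → no match
4 → match

4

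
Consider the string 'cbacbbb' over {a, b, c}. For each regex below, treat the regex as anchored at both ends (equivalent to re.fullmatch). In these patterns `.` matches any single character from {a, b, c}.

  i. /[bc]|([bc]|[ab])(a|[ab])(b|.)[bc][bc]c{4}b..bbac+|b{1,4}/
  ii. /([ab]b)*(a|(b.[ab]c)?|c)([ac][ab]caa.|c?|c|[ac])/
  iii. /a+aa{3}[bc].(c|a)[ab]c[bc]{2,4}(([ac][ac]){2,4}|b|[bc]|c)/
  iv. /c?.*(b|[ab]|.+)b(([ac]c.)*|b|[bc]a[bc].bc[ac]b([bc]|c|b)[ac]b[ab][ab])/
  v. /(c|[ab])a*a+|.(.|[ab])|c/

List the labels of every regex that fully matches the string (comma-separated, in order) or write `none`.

iv

i → no match
ii → no match
iii → no match — must start with 'a'
iv → match
v → no match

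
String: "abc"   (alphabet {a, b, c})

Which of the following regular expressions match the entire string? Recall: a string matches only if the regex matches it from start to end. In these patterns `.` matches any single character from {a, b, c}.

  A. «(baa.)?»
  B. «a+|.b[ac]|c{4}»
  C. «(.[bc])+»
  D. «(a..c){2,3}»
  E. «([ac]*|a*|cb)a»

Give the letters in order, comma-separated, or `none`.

B

A → no match
B → match
C → no match
D → no match
E → no match — must end with "a"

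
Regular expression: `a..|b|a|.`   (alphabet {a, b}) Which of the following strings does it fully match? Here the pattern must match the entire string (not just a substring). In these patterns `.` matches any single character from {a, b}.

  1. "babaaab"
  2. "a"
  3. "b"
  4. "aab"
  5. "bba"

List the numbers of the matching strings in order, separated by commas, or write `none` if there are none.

2, 3, 4

1 → no match
2 → match
3 → match
4 → match
5 → no match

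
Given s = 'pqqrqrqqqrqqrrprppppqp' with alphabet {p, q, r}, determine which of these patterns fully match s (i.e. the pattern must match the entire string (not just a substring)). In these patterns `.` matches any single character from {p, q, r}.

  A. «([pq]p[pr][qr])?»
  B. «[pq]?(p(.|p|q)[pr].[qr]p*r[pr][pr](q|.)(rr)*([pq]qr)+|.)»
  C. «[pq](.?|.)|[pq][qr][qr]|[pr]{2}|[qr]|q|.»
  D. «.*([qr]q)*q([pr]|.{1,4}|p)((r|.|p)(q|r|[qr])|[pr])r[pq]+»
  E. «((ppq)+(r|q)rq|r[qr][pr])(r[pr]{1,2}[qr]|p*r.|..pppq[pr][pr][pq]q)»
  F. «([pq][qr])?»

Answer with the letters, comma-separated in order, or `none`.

A → no match
B → no match
C → no match
D → match
E → no match
F → no match

D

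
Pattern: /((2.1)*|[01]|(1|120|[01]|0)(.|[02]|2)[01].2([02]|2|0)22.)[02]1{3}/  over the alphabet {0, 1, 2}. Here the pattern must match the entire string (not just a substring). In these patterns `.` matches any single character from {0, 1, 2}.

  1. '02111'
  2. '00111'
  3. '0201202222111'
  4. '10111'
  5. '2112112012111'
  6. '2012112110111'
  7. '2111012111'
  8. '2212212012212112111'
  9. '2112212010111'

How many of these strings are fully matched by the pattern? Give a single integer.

8

1 → match
2 → match
3 → match
4 → match
5 → match
6 → match
7 → no match
8 → match
9 → match
Total matched: 8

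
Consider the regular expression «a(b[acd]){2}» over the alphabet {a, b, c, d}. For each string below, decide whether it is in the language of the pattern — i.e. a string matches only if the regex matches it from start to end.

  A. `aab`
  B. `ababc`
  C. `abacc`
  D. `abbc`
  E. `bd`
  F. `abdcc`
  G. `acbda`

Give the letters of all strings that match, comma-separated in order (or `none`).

B

A → no match — must start with `ab`
B → match
C → no match
D → no match
E → no match — must start with `ab`
F → no match
G → no match — must start with `ab`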